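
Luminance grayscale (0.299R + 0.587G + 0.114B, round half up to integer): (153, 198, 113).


Gray = 0.299×R + 0.587×G + 0.114×B
Gray = 0.299×153 + 0.587×198 + 0.114×113
Gray = 45.747 + 116.226 + 12.882
Gray = 174.855 → round half up → 175
Gray = 175


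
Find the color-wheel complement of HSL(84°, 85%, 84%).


Complement = opposite side of color wheel = hue + 180°
H' = (84 + 180) mod 360 = 264°
S and L unchanged.
= HSL(264°, 85%, 84%)


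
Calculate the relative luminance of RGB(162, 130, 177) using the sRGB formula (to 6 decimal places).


Linearize each channel (sRGB transfer function): c = v/255; c_lin = c/12.92 if c ≤ 0.04045, else ((c+0.055)/1.055)^2.4
  R: 162/255 ≈ 0.635294 > 0.04045 → ((0.635294+0.055)/1.055)^2.4 ≈ 0.361307
  G: 130/255 ≈ 0.509804 > 0.04045 → ((0.509804+0.055)/1.055)^2.4 ≈ 0.223228
  B: 177/255 ≈ 0.694118 > 0.04045 → ((0.694118+0.055)/1.055)^2.4 ≈ 0.439657
R_lin = 0.361307, G_lin = 0.223228, B_lin = 0.439657
L = 0.2126×R + 0.7152×G + 0.0722×B
L = 0.2126×0.361307 + 0.7152×0.223228 + 0.0722×0.439657
L ≈ 0.268210


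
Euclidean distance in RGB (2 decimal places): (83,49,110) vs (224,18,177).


d = √[(R₁-R₂)² + (G₁-G₂)² + (B₁-B₂)²]
d = √[(83-224)² + (49-18)² + (110-177)²]
d = √[19881 + 961 + 4489]
d = √25331
d ≈ 159.16


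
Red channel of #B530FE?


Color: #B530FE
R = B5 = 181
G = 30 = 48
B = FE = 254
Red = 181


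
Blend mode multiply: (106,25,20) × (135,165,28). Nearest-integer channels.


Multiply: C = A×B/255, rounded to nearest integer
R: 106×135/255 = 14310/255 ≈ 56.118 → 56
G: 25×165/255 = 4125/255 ≈ 16.176 → 16
B: 20×28/255 = 560/255 ≈ 2.196 → 2
= RGB(56, 16, 2)


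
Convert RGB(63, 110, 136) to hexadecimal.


R = 63 → 3F (hex)
G = 110 → 6E (hex)
B = 136 → 88 (hex)
Hex = #3F6E88


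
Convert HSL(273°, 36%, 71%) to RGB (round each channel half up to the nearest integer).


H=273°, S=0.36, L=0.71
C = (1-|2L-1|)×S = (1-|0.42|)×0.36 = 0.2088
H' = H/60 = 273/60 ≈ 4.5500; X = C×(1-|H' mod 2 - 1|) = 0.11484
m = L - C/2 = 0.71 - 0.1044 = 0.6056
Sector ⌊H'⌋ = 4 → (R',G',B') = (0.11484, 0.0, 0.2088)
RGB = ((R'+m)×255, (G'+m)×255, (B'+m)×255) = (183.7122, 154.428, 207.672)
Round half up → RGB(184, 154, 208)


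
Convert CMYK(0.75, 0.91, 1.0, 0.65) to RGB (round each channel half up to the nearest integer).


R = 255 × (1-C) × (1-K) = 255 × 0.25 × 0.35 = 22.3125 → 22
G = 255 × (1-M) × (1-K) = 255 × 0.09 × 0.35 = 8.0325 → 8
B = 255 × (1-Y) × (1-K) = 255 × 0.00 × 0.35 = 0
= RGB(22, 8, 0)


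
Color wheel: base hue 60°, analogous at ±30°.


Base hue: 60°
Left analog: (60 - 30) mod 360 = 30°
Right analog: (60 + 30) mod 360 = 90°
Analogous hues = 30° and 90°


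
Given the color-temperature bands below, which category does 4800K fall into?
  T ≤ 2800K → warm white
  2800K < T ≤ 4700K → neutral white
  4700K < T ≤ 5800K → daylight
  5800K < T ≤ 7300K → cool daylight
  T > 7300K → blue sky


Temperature: 4800K
4700K < 4800K ≤ 5800K → daylight
Classification: daylight


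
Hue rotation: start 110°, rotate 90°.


New hue = (H + rotation) mod 360
New hue = (110 + 90) mod 360
= 200 mod 360
= 200°


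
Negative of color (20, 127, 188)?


Invert: (255-R, 255-G, 255-B)
R: 255-20 = 235
G: 255-127 = 128
B: 255-188 = 67
= RGB(235, 128, 67)


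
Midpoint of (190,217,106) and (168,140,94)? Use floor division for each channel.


Midpoint: each channel = ⌊(C₁+C₂)/2⌋
R: ⌊(190+168)/2⌋ = 179
G: ⌊(217+140)/2⌋ = 178
B: ⌊(106+94)/2⌋ = 100
= RGB(179, 178, 100)


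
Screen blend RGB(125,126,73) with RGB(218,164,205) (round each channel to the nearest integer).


Screen: C = 255 - (255-A)×(255-B)/255, rounded to nearest integer
R: 255 - (255-125)×(255-218)/255 = 255 - 4810/255 ≈ 255 - 18.863 = 236.137 → 236
G: 255 - (255-126)×(255-164)/255 = 255 - 11739/255 ≈ 255 - 46.035 = 208.965 → 209
B: 255 - (255-73)×(255-205)/255 = 255 - 9100/255 ≈ 255 - 35.686 = 219.314 → 219
= RGB(236, 209, 219)


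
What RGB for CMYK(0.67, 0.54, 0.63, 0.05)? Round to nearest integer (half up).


R = 255 × (1-C) × (1-K) = 255 × 0.33 × 0.95 = 79.9425 → 80
G = 255 × (1-M) × (1-K) = 255 × 0.46 × 0.95 = 111.435 → 111
B = 255 × (1-Y) × (1-K) = 255 × 0.37 × 0.95 = 89.6325 → 90
= RGB(80, 111, 90)


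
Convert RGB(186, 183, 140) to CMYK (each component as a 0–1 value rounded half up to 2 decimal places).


R'=186/255≈0.7294, G'=183/255≈0.7176, B'=140/255≈0.5490
K = 1 - max(R',G',B') = 1 - 186/255 = 69/255 = 0.27058… → 0.27
(1-R'-K)/(1-K) simplifies to (max-R)/max with max = 186:
C = (186-186)/186 = 0/186 = 0 → 0.00
M = (186-183)/186 = 3/186 = 0.01612… → 0.02
Y = (186-140)/186 = 46/186 = 0.24731… → 0.25
= CMYK(0.00, 0.02, 0.25, 0.27)


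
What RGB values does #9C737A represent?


9C → 156 (R)
73 → 115 (G)
7A → 122 (B)
= RGB(156, 115, 122)


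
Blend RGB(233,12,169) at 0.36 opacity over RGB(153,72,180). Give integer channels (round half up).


C = α×F + (1-α)×B, with 1-α = 0.64
R: 0.36×233 + 0.64×153 = 83.88 + 97.92 = 181.80 → 182
G: 0.36×12 + 0.64×72 = 4.32 + 46.08 = 50.40 → 50
B: 0.36×169 + 0.64×180 = 60.84 + 115.20 = 176.04 → 176
= RGB(182, 50, 176)


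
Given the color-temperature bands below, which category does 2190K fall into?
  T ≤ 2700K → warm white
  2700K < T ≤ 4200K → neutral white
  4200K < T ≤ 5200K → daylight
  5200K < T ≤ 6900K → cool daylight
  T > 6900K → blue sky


Temperature: 2190K
2190K ≤ 2700K → warm white
Classification: warm white


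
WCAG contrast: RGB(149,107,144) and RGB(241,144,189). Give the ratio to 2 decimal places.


Linearize each sRGB channel c=v/255: c/12.92 if c ≤ 0.04045 else ((c+0.055)/1.055)^2.4
L = 0.2126×R_lin + 0.7152×G_lin + 0.0722×B_lin
Color 1 (149,107,144):
  R=149: 149/255≈0.5843 > 0.04045 → ((0.5843+0.055)/1.055)^2.4 ≈ 0.30054
  G=107: 107/255≈0.4196 > 0.04045 → ((0.4196+0.055)/1.055)^2.4 ≈ 0.14703
  B=144: 144/255≈0.5647 > 0.04045 → ((0.5647+0.055)/1.055)^2.4 ≈ 0.27889
  L1 = 0.2126×0.30054 + 0.7152×0.14703 + 0.0722×0.27889 ≈ 0.18919
Color 2 (241,144,189):
  R=241: 241/255≈0.9451 > 0.04045 → ((0.9451+0.055)/1.055)^2.4 ≈ 0.87962
  G=144: 144/255≈0.5647 > 0.04045 → ((0.5647+0.055)/1.055)^2.4 ≈ 0.27889
  B=189: 189/255≈0.7412 > 0.04045 → ((0.7412+0.055)/1.055)^2.4 ≈ 0.50888
  L2 = 0.2126×0.87962 + 0.7152×0.27889 + 0.0722×0.50888 ≈ 0.42321
Lighter = 0.42321, Darker = 0.18919
Ratio = (L_lighter + 0.05) / (L_darker + 0.05)
Ratio = (0.42321 + 0.05) / (0.18919 + 0.05) = 0.47321 / 0.23919 ≈ 1.9784
Ratio ≈ 1.98:1


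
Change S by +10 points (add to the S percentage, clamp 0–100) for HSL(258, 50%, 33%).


Original S = 50%
Adjustment = +10 percentage points
New S = 50 + (10) = 60
Clamp to [0, 100] → 60
= HSL(258°, 60%, 33%)


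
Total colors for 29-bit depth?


Colors = 2^bits = 2^29
= 536,870,912 colors


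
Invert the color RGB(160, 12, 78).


Invert: (255-R, 255-G, 255-B)
R: 255-160 = 95
G: 255-12 = 243
B: 255-78 = 177
= RGB(95, 243, 177)


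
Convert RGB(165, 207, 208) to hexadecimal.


R = 165 → A5 (hex)
G = 207 → CF (hex)
B = 208 → D0 (hex)
Hex = #A5CFD0


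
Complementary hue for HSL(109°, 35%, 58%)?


Complement = opposite side of color wheel = hue + 180°
H' = (109 + 180) mod 360 = 289°
S and L unchanged.
= HSL(289°, 35%, 58%)


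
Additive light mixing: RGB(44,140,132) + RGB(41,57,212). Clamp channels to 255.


Additive: each channel = min(255, C₁+C₂)
R: 44+41 = 85 → 85
G: 140+57 = 197 → 197
B: 132+212 = 344 → 255
= RGB(85, 197, 255)


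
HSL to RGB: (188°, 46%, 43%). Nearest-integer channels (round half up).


H=188°, S=0.46, L=0.43
C = (1-|2L-1|)×S = (1-|-0.14|)×0.46 = 0.3956
H' = H/60 = 188/60 ≈ 3.1333; X = C×(1-|H' mod 2 - 1|) ≈ 0.3429
m = L - C/2 = 0.43 - 0.1978 = 0.2322
Sector ⌊H'⌋ = 3 → (R',G',B') = (0.0, ≈0.3429, 0.3956)
RGB = ((R'+m)×255, (G'+m)×255, (B'+m)×255) = (59.211, 146.6386, 160.089)
Round half up → RGB(59, 147, 160)


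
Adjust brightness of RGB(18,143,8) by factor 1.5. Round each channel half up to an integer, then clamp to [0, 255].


Multiply each channel by 1.5, round half up, clamp to [0, 255]
R: 18×1.5 = 27
G: 143×1.5 = 214.5 → round → 215
B: 8×1.5 = 12
= RGB(27, 215, 12)


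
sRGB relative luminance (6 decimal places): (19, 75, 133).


Linearize each channel (sRGB transfer function): c = v/255; c_lin = c/12.92 if c ≤ 0.04045, else ((c+0.055)/1.055)^2.4
  R: 19/255 ≈ 0.074510 > 0.04045 → ((0.074510+0.055)/1.055)^2.4 ≈ 0.006512
  G: 75/255 ≈ 0.294118 > 0.04045 → ((0.294118+0.055)/1.055)^2.4 ≈ 0.070360
  B: 133/255 ≈ 0.521569 > 0.04045 → ((0.521569+0.055)/1.055)^2.4 ≈ 0.234551
R_lin = 0.006512, G_lin = 0.070360, B_lin = 0.234551
L = 0.2126×R + 0.7152×G + 0.0722×B
L = 0.2126×0.006512 + 0.7152×0.070360 + 0.0722×0.234551
L ≈ 0.068641


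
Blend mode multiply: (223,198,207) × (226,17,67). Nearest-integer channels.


Multiply: C = A×B/255, rounded to nearest integer
R: 223×226/255 = 50398/255 ≈ 197.639 → 198
G: 198×17/255 = 3366/255 ≈ 13.200 → 13
B: 207×67/255 = 13869/255 ≈ 54.388 → 54
= RGB(198, 13, 54)


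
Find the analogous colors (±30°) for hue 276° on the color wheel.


Base hue: 276°
Left analog: (276 - 30) mod 360 = 246°
Right analog: (276 + 30) mod 360 = 306°
Analogous hues = 246° and 306°


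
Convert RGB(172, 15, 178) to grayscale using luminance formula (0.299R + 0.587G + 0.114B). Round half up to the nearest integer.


Gray = 0.299×R + 0.587×G + 0.114×B
Gray = 0.299×172 + 0.587×15 + 0.114×178
Gray = 51.428 + 8.805 + 20.292
Gray = 80.525 → round half up → 81
Gray = 81


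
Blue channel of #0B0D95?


Color: #0B0D95
R = 0B = 11
G = 0D = 13
B = 95 = 149
Blue = 149


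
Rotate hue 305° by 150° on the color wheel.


New hue = (H + rotation) mod 360
New hue = (305 + 150) mod 360
= 455 mod 360
= 95°


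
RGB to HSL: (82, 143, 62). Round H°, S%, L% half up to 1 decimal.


Normalize: R'=82/255≈0.3216, G'=143/255≈0.5608, B'=62/255≈0.2431
Max=143/255, Min=62/255, Δ=Max-Min=81/255
L = (Max+Min)/2 = (143+62)/510 = 205/510 = 0.40196… → L = 40.2%
L ≤ 0.5 → S = Δ/(Max+Min) = 81/(143+62) = 81/205 = 0.39512… → S = 39.5%
(the 1/255 factors cancel in S and H, so raw channel differences can be used)
Max is G' → H = 60 × ((B-R)/Δ + 2) = 60 × ((62-82)/81 + 2)
  -20/81 + 2 = -0.2469… + 2 = 1.7530…
  H = 60 × 1.7530… = 105.185…° → H = 105.2°
= HSL(105.2°, 39.5%, 40.2%)


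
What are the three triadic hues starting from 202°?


Triadic: equally spaced at 120° intervals
H1 = 202°
H2 = (202 + 120) mod 360 = 322°
H3 = (202 + 240) mod 360 = 82°
Triadic = 202°, 322°, 82°


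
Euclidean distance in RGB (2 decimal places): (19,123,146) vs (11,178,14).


d = √[(R₁-R₂)² + (G₁-G₂)² + (B₁-B₂)²]
d = √[(19-11)² + (123-178)² + (146-14)²]
d = √[64 + 3025 + 17424]
d = √20513
d ≈ 143.22


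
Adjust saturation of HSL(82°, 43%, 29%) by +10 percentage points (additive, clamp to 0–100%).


Original S = 43%
Adjustment = +10 percentage points
New S = 43 + (10) = 53
Clamp to [0, 100] → 53
= HSL(82°, 53%, 29%)


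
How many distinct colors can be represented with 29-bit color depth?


Colors = 2^bits = 2^29
= 536,870,912 colors


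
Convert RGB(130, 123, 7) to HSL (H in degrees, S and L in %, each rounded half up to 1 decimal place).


Normalize: R'=130/255≈0.5098, G'=123/255≈0.4824, B'=7/255≈0.0275
Max=130/255, Min=7/255, Δ=Max-Min=123/255
L = (Max+Min)/2 = (130+7)/510 = 137/510 = 0.26862… → L = 26.9%
L ≤ 0.5 → S = Δ/(Max+Min) = 123/(130+7) = 123/137 = 0.89781… → S = 89.8%
(the 1/255 factors cancel in S and H, so raw channel differences can be used)
Max is R' → H = 60 × (((G-B)/Δ) mod 6) = 60 × (((123-7)/123) mod 6)
  116/123 = 0.9430…
  H = 60 × 0.9430… = 56.585…° → H = 56.6°
= HSL(56.6°, 89.8%, 26.9%)


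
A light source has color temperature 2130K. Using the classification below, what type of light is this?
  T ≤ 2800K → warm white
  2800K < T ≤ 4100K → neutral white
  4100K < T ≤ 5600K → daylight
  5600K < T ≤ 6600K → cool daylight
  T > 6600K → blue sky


Temperature: 2130K
2130K ≤ 2800K → warm white
Classification: warm white


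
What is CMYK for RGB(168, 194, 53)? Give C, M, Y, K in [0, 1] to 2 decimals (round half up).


R'=168/255≈0.6588, G'=194/255≈0.7608, B'=53/255≈0.2078
K = 1 - max(R',G',B') = 1 - 194/255 = 61/255 = 0.23921… → 0.24
(1-R'-K)/(1-K) simplifies to (max-R)/max with max = 194:
C = (194-168)/194 = 26/194 = 0.13402… → 0.13
M = (194-194)/194 = 0/194 = 0 → 0.00
Y = (194-53)/194 = 141/194 = 0.72680… → 0.73
= CMYK(0.13, 0.00, 0.73, 0.24)


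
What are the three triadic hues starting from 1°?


Triadic: equally spaced at 120° intervals
H1 = 1°
H2 = (1 + 120) mod 360 = 121°
H3 = (1 + 240) mod 360 = 241°
Triadic = 1°, 121°, 241°


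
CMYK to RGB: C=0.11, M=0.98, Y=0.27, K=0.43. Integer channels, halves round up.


R = 255 × (1-C) × (1-K) = 255 × 0.89 × 0.57 = 129.3615 → 129
G = 255 × (1-M) × (1-K) = 255 × 0.02 × 0.57 = 2.907 → 3
B = 255 × (1-Y) × (1-K) = 255 × 0.73 × 0.57 = 106.1055 → 106
= RGB(129, 3, 106)


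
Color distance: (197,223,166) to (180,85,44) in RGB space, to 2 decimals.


d = √[(R₁-R₂)² + (G₁-G₂)² + (B₁-B₂)²]
d = √[(197-180)² + (223-85)² + (166-44)²]
d = √[289 + 19044 + 14884]
d = √34217
d ≈ 184.98


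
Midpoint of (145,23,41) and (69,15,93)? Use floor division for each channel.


Midpoint: each channel = ⌊(C₁+C₂)/2⌋
R: ⌊(145+69)/2⌋ = 107
G: ⌊(23+15)/2⌋ = 19
B: ⌊(41+93)/2⌋ = 67
= RGB(107, 19, 67)


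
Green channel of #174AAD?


Color: #174AAD
R = 17 = 23
G = 4A = 74
B = AD = 173
Green = 74


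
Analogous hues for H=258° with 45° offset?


Base hue: 258°
Left analog: (258 - 45) mod 360 = 213°
Right analog: (258 + 45) mod 360 = 303°
Analogous hues = 213° and 303°


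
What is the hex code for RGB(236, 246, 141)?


R = 236 → EC (hex)
G = 246 → F6 (hex)
B = 141 → 8D (hex)
Hex = #ECF68D


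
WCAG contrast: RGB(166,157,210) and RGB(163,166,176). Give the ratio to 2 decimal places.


Linearize each sRGB channel c=v/255: c/12.92 if c ≤ 0.04045 else ((c+0.055)/1.055)^2.4
L = 0.2126×R_lin + 0.7152×G_lin + 0.0722×B_lin
Color 1 (166,157,210):
  R=166: 166/255≈0.6510 > 0.04045 → ((0.6510+0.055)/1.055)^2.4 ≈ 0.38133
  G=157: 157/255≈0.6157 > 0.04045 → ((0.6157+0.055)/1.055)^2.4 ≈ 0.33716
  B=210: 210/255≈0.8235 > 0.04045 → ((0.8235+0.055)/1.055)^2.4 ≈ 0.64448
  L1 = 0.2126×0.38133 + 0.7152×0.33716 + 0.0722×0.64448 ≈ 0.36874
Color 2 (163,166,176):
  R=163: 163/255≈0.6392 > 0.04045 → ((0.6392+0.055)/1.055)^2.4 ≈ 0.36625
  G=166: 166/255≈0.6510 > 0.04045 → ((0.6510+0.055)/1.055)^2.4 ≈ 0.38133
  B=176: 176/255≈0.6902 > 0.04045 → ((0.6902+0.055)/1.055)^2.4 ≈ 0.43415
  L2 = 0.2126×0.36625 + 0.7152×0.38133 + 0.0722×0.43415 ≈ 0.38194
Lighter = 0.38194, Darker = 0.36874
Ratio = (L_lighter + 0.05) / (L_darker + 0.05)
Ratio = (0.38194 + 0.05) / (0.36874 + 0.05) = 0.43194 / 0.41874 ≈ 1.0315
Ratio ≈ 1.03:1


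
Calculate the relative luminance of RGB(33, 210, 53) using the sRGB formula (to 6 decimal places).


Linearize each channel (sRGB transfer function): c = v/255; c_lin = c/12.92 if c ≤ 0.04045, else ((c+0.055)/1.055)^2.4
  R: 33/255 ≈ 0.129412 > 0.04045 → ((0.129412+0.055)/1.055)^2.4 ≈ 0.015209
  G: 210/255 ≈ 0.823529 > 0.04045 → ((0.823529+0.055)/1.055)^2.4 ≈ 0.644480
  B: 53/255 ≈ 0.207843 > 0.04045 → ((0.207843+0.055)/1.055)^2.4 ≈ 0.035601
R_lin = 0.015209, G_lin = 0.644480, B_lin = 0.035601
L = 0.2126×R + 0.7152×G + 0.0722×B
L = 0.2126×0.015209 + 0.7152×0.644480 + 0.0722×0.035601
L ≈ 0.466736


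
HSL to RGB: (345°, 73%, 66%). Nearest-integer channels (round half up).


H=345°, S=0.73, L=0.66
C = (1-|2L-1|)×S = (1-|0.32|)×0.73 = 0.4964
H' = H/60 = 345/60 ≈ 5.7500; X = C×(1-|H' mod 2 - 1|) = 0.1241
m = L - C/2 = 0.66 - 0.2482 = 0.4118
Sector ⌊H'⌋ = 5 → (R',G',B') = (0.4964, 0.0, 0.1241)
RGB = ((R'+m)×255, (G'+m)×255, (B'+m)×255) = (231.591, 105.009, 136.6545)
Round half up → RGB(232, 105, 137)


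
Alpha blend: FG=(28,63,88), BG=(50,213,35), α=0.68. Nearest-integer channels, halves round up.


C = α×F + (1-α)×B, with 1-α = 0.32
R: 0.68×28 + 0.32×50 = 19.04 + 16.00 = 35.04 → 35
G: 0.68×63 + 0.32×213 = 42.84 + 68.16 = 111.00 → 111
B: 0.68×88 + 0.32×35 = 59.84 + 11.20 = 71.04 → 71
= RGB(35, 111, 71)


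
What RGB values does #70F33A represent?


70 → 112 (R)
F3 → 243 (G)
3A → 58 (B)
= RGB(112, 243, 58)


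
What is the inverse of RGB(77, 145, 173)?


Invert: (255-R, 255-G, 255-B)
R: 255-77 = 178
G: 255-145 = 110
B: 255-173 = 82
= RGB(178, 110, 82)


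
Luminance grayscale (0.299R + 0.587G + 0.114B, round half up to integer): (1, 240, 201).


Gray = 0.299×R + 0.587×G + 0.114×B
Gray = 0.299×1 + 0.587×240 + 0.114×201
Gray = 0.299 + 140.880 + 22.914
Gray = 164.093 → round half up → 164
Gray = 164


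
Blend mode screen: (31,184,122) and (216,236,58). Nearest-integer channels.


Screen: C = 255 - (255-A)×(255-B)/255, rounded to nearest integer
R: 255 - (255-31)×(255-216)/255 = 255 - 8736/255 ≈ 255 - 34.259 = 220.741 → 221
G: 255 - (255-184)×(255-236)/255 = 255 - 1349/255 ≈ 255 - 5.290 = 249.710 → 250
B: 255 - (255-122)×(255-58)/255 = 255 - 26201/255 ≈ 255 - 102.749 = 152.251 → 152
= RGB(221, 250, 152)


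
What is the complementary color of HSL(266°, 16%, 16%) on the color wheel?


Complement = opposite side of color wheel = hue + 180°
H' = (266 + 180) mod 360 = 86°
S and L unchanged.
= HSL(86°, 16%, 16%)


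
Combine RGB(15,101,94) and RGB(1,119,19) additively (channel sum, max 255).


Additive: each channel = min(255, C₁+C₂)
R: 15+1 = 16 → 16
G: 101+119 = 220 → 220
B: 94+19 = 113 → 113
= RGB(16, 220, 113)


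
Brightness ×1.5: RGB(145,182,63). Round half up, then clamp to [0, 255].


Multiply each channel by 1.5, round half up, clamp to [0, 255]
R: 145×1.5 = 217.5 → round → 218
G: 182×1.5 = 273 → clamp → 255
B: 63×1.5 = 94.5 → round → 95
= RGB(218, 255, 95)


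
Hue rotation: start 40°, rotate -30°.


New hue = (H + rotation) mod 360
New hue = (40 -30) mod 360
= 10 mod 360
= 10°


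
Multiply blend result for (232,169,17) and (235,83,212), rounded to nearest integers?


Multiply: C = A×B/255, rounded to nearest integer
R: 232×235/255 = 54520/255 ≈ 213.804 → 214
G: 169×83/255 = 14027/255 ≈ 55.008 → 55
B: 17×212/255 = 3604/255 ≈ 14.133 → 14
= RGB(214, 55, 14)


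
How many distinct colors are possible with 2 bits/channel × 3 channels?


Total bits = 2 bits/channel × 3 channels = 6 bits
Distinct colors = 2^6
= 64 colors


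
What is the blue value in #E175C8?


Color: #E175C8
R = E1 = 225
G = 75 = 117
B = C8 = 200
Blue = 200


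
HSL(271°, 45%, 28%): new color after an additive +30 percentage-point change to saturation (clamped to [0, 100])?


Original S = 45%
Adjustment = +30 percentage points
New S = 45 + (30) = 75
Clamp to [0, 100] → 75
= HSL(271°, 75%, 28%)


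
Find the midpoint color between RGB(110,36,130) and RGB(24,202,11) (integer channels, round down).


Midpoint: each channel = ⌊(C₁+C₂)/2⌋
R: ⌊(110+24)/2⌋ = 67
G: ⌊(36+202)/2⌋ = 119
B: ⌊(130+11)/2⌋ = 70
= RGB(67, 119, 70)


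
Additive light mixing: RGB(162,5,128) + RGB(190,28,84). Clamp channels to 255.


Additive: each channel = min(255, C₁+C₂)
R: 162+190 = 352 → 255
G: 5+28 = 33 → 33
B: 128+84 = 212 → 212
= RGB(255, 33, 212)


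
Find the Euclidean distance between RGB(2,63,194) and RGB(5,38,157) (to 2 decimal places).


d = √[(R₁-R₂)² + (G₁-G₂)² + (B₁-B₂)²]
d = √[(2-5)² + (63-38)² + (194-157)²]
d = √[9 + 625 + 1369]
d = √2003
d ≈ 44.75


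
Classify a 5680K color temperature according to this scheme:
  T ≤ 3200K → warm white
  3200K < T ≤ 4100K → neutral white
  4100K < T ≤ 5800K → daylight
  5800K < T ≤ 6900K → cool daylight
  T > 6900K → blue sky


Temperature: 5680K
4100K < 5680K ≤ 5800K → daylight
Classification: daylight


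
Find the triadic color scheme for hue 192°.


Triadic: equally spaced at 120° intervals
H1 = 192°
H2 = (192 + 120) mod 360 = 312°
H3 = (192 + 240) mod 360 = 72°
Triadic = 192°, 312°, 72°


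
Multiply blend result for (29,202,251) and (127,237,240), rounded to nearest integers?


Multiply: C = A×B/255, rounded to nearest integer
R: 29×127/255 = 3683/255 ≈ 14.443 → 14
G: 202×237/255 = 47874/255 ≈ 187.741 → 188
B: 251×240/255 = 60240/255 ≈ 236.235 → 236
= RGB(14, 188, 236)


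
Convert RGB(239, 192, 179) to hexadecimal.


R = 239 → EF (hex)
G = 192 → C0 (hex)
B = 179 → B3 (hex)
Hex = #EFC0B3


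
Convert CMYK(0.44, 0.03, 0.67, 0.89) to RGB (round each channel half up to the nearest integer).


R = 255 × (1-C) × (1-K) = 255 × 0.56 × 0.11 = 15.708 → 16
G = 255 × (1-M) × (1-K) = 255 × 0.97 × 0.11 = 27.2085 → 27
B = 255 × (1-Y) × (1-K) = 255 × 0.33 × 0.11 = 9.2565 → 9
= RGB(16, 27, 9)


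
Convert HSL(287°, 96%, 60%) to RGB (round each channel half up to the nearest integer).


H=287°, S=0.96, L=0.60
C = (1-|2L-1|)×S = (1-|0.20|)×0.96 = 0.768
H' = H/60 = 287/60 ≈ 4.7833; X = C×(1-|H' mod 2 - 1|) = 0.6016
m = L - C/2 = 0.60 - 0.384 = 0.216
Sector ⌊H'⌋ = 4 → (R',G',B') = (0.6016, 0.0, 0.768)
RGB = ((R'+m)×255, (G'+m)×255, (B'+m)×255) = (208.488, 55.08, 250.92)
Round half up → RGB(208, 55, 251)


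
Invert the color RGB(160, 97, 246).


Invert: (255-R, 255-G, 255-B)
R: 255-160 = 95
G: 255-97 = 158
B: 255-246 = 9
= RGB(95, 158, 9)


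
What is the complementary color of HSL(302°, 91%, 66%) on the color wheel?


Complement = opposite side of color wheel = hue + 180°
H' = (302 + 180) mod 360 = 122°
S and L unchanged.
= HSL(122°, 91%, 66%)


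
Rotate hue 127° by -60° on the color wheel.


New hue = (H + rotation) mod 360
New hue = (127 -60) mod 360
= 67 mod 360
= 67°


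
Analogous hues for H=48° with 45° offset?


Base hue: 48°
Left analog: (48 - 45) mod 360 = 3°
Right analog: (48 + 45) mod 360 = 93°
Analogous hues = 3° and 93°


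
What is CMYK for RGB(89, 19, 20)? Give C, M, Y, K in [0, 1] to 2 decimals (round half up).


R'=89/255≈0.3490, G'=19/255≈0.0745, B'=20/255≈0.0784
K = 1 - max(R',G',B') = 1 - 89/255 = 166/255 = 0.65098… → 0.65
(1-R'-K)/(1-K) simplifies to (max-R)/max with max = 89:
C = (89-89)/89 = 0/89 = 0 → 0.00
M = (89-19)/89 = 70/89 = 0.78651… → 0.79
Y = (89-20)/89 = 69/89 = 0.77528… → 0.78
= CMYK(0.00, 0.79, 0.78, 0.65)


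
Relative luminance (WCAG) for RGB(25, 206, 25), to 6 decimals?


Linearize each channel (sRGB transfer function): c = v/255; c_lin = c/12.92 if c ≤ 0.04045, else ((c+0.055)/1.055)^2.4
  R: 25/255 ≈ 0.098039 > 0.04045 → ((0.098039+0.055)/1.055)^2.4 ≈ 0.009721
  G: 206/255 ≈ 0.807843 > 0.04045 → ((0.807843+0.055)/1.055)^2.4 ≈ 0.617207
  B: 25/255 ≈ 0.098039 > 0.04045 → ((0.098039+0.055)/1.055)^2.4 ≈ 0.009721
R_lin = 0.009721, G_lin = 0.617207, B_lin = 0.009721
L = 0.2126×R + 0.7152×G + 0.0722×B
L = 0.2126×0.009721 + 0.7152×0.617207 + 0.0722×0.009721
L ≈ 0.444195


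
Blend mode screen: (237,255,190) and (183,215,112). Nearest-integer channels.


Screen: C = 255 - (255-A)×(255-B)/255, rounded to nearest integer
R: 255 - (255-237)×(255-183)/255 = 255 - 1296/255 ≈ 255 - 5.082 = 249.918 → 250
G: 255 - (255-255)×(255-215)/255 = 255 - 0/255 ≈ 255 - 0.000 = 255.000 → 255
B: 255 - (255-190)×(255-112)/255 = 255 - 9295/255 ≈ 255 - 36.451 = 218.549 → 219
= RGB(250, 255, 219)


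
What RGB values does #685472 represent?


68 → 104 (R)
54 → 84 (G)
72 → 114 (B)
= RGB(104, 84, 114)


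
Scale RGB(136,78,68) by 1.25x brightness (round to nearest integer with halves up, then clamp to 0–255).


Multiply each channel by 1.25, round half up, clamp to [0, 255]
R: 136×1.25 = 170
G: 78×1.25 = 97.5 → round → 98
B: 68×1.25 = 85
= RGB(170, 98, 85)


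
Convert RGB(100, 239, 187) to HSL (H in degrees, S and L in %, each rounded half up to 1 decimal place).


Normalize: R'=100/255≈0.3922, G'=239/255≈0.9373, B'=187/255≈0.7333
Max=239/255, Min=100/255, Δ=Max-Min=139/255
L = (Max+Min)/2 = (239+100)/510 = 339/510 = 0.66470… → L = 66.5%
L > 0.5 → S = Δ/(2-Max-Min) = 139/(510-239-100) = 139/171 = 0.81286… → S = 81.3%
(the 1/255 factors cancel in S and H, so raw channel differences can be used)
Max is G' → H = 60 × ((B-R)/Δ + 2) = 60 × ((187-100)/139 + 2)
  87/139 + 2 = 0.6258… + 2 = 2.6258…
  H = 60 × 2.6258… = 157.553…° → H = 157.6°
= HSL(157.6°, 81.3%, 66.5%)


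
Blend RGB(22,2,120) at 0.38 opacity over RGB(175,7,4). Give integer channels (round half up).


C = α×F + (1-α)×B, with 1-α = 0.62
R: 0.38×22 + 0.62×175 = 8.36 + 108.50 = 116.86 → 117
G: 0.38×2 + 0.62×7 = 0.76 + 4.34 = 5.10 → 5
B: 0.38×120 + 0.62×4 = 45.60 + 2.48 = 48.08 → 48
= RGB(117, 5, 48)


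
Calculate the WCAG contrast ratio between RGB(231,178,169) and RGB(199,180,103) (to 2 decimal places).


Linearize each sRGB channel c=v/255: c/12.92 if c ≤ 0.04045 else ((c+0.055)/1.055)^2.4
L = 0.2126×R_lin + 0.7152×G_lin + 0.0722×B_lin
Color 1 (231,178,169):
  R=231: 231/255≈0.9059 > 0.04045 → ((0.9059+0.055)/1.055)^2.4 ≈ 0.79910
  G=178: 178/255≈0.6980 > 0.04045 → ((0.6980+0.055)/1.055)^2.4 ≈ 0.44520
  B=169: 169/255≈0.6627 > 0.04045 → ((0.6627+0.055)/1.055)^2.4 ≈ 0.39676
  L1 = 0.2126×0.79910 + 0.7152×0.44520 + 0.0722×0.39676 ≈ 0.51694
Color 2 (199,180,103):
  R=199: 199/255≈0.7804 > 0.04045 → ((0.7804+0.055)/1.055)^2.4 ≈ 0.57112
  G=180: 180/255≈0.7059 > 0.04045 → ((0.7059+0.055)/1.055)^2.4 ≈ 0.45641
  B=103: 103/255≈0.4039 > 0.04045 → ((0.4039+0.055)/1.055)^2.4 ≈ 0.13563
  L2 = 0.2126×0.57112 + 0.7152×0.45641 + 0.0722×0.13563 ≈ 0.45764
Lighter = 0.51694, Darker = 0.45764
Ratio = (L_lighter + 0.05) / (L_darker + 0.05)
Ratio = (0.51694 + 0.05) / (0.45764 + 0.05) = 0.56694 / 0.50764 ≈ 1.1168
Ratio ≈ 1.12:1


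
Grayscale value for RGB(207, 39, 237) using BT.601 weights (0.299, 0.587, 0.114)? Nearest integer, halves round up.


Gray = 0.299×R + 0.587×G + 0.114×B
Gray = 0.299×207 + 0.587×39 + 0.114×237
Gray = 61.893 + 22.893 + 27.018
Gray = 111.804 → round half up → 112
Gray = 112


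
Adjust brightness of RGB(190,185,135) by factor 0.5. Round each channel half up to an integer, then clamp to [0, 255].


Multiply each channel by 0.5, round half up, clamp to [0, 255]
R: 190×0.5 = 95
G: 185×0.5 = 92.5 → round → 93
B: 135×0.5 = 67.5 → round → 68
= RGB(95, 93, 68)


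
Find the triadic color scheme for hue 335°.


Triadic: equally spaced at 120° intervals
H1 = 335°
H2 = (335 + 120) mod 360 = 95°
H3 = (335 + 240) mod 360 = 215°
Triadic = 335°, 95°, 215°


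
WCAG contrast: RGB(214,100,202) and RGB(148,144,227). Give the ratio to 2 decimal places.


Linearize each sRGB channel c=v/255: c/12.92 if c ≤ 0.04045 else ((c+0.055)/1.055)^2.4
L = 0.2126×R_lin + 0.7152×G_lin + 0.0722×B_lin
Color 1 (214,100,202):
  R=214: 214/255≈0.8392 > 0.04045 → ((0.8392+0.055)/1.055)^2.4 ≈ 0.67244
  G=100: 100/255≈0.3922 > 0.04045 → ((0.3922+0.055)/1.055)^2.4 ≈ 0.12744
  B=202: 202/255≈0.7922 > 0.04045 → ((0.7922+0.055)/1.055)^2.4 ≈ 0.59062
  L1 = 0.2126×0.67244 + 0.7152×0.12744 + 0.0722×0.59062 ≈ 0.27675
Color 2 (148,144,227):
  R=148: 148/255≈0.5804 > 0.04045 → ((0.5804+0.055)/1.055)^2.4 ≈ 0.29614
  G=144: 144/255≈0.5647 > 0.04045 → ((0.5647+0.055)/1.055)^2.4 ≈ 0.27889
  B=227: 227/255≈0.8902 > 0.04045 → ((0.8902+0.055)/1.055)^2.4 ≈ 0.76815
  L2 = 0.2126×0.29614 + 0.7152×0.27889 + 0.0722×0.76815 ≈ 0.31788
Lighter = 0.31788, Darker = 0.27675
Ratio = (L_lighter + 0.05) / (L_darker + 0.05)
Ratio = (0.31788 + 0.05) / (0.27675 + 0.05) = 0.36788 / 0.32675 ≈ 1.1259
Ratio ≈ 1.13:1


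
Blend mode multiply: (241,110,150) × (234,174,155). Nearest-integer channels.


Multiply: C = A×B/255, rounded to nearest integer
R: 241×234/255 = 56394/255 ≈ 221.153 → 221
G: 110×174/255 = 19140/255 ≈ 75.059 → 75
B: 150×155/255 = 23250/255 ≈ 91.176 → 91
= RGB(221, 75, 91)


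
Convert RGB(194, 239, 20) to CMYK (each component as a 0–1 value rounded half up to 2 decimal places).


R'=194/255≈0.7608, G'=239/255≈0.9373, B'=20/255≈0.0784
K = 1 - max(R',G',B') = 1 - 239/255 = 16/255 = 0.06274… → 0.06
(1-R'-K)/(1-K) simplifies to (max-R)/max with max = 239:
C = (239-194)/239 = 45/239 = 0.18828… → 0.19
M = (239-239)/239 = 0/239 = 0 → 0.00
Y = (239-20)/239 = 219/239 = 0.91631… → 0.92
= CMYK(0.19, 0.00, 0.92, 0.06)


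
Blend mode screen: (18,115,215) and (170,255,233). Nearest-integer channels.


Screen: C = 255 - (255-A)×(255-B)/255, rounded to nearest integer
R: 255 - (255-18)×(255-170)/255 = 255 - 20145/255 ≈ 255 - 79.000 = 176.000 → 176
G: 255 - (255-115)×(255-255)/255 = 255 - 0/255 ≈ 255 - 0.000 = 255.000 → 255
B: 255 - (255-215)×(255-233)/255 = 255 - 880/255 ≈ 255 - 3.451 = 251.549 → 252
= RGB(176, 255, 252)


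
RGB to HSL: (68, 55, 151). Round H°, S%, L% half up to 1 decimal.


Normalize: R'=68/255≈0.2667, G'=55/255≈0.2157, B'=151/255≈0.5922
Max=151/255, Min=55/255, Δ=Max-Min=96/255
L = (Max+Min)/2 = (151+55)/510 = 206/510 = 0.40392… → L = 40.4%
L ≤ 0.5 → S = Δ/(Max+Min) = 96/(151+55) = 96/206 = 0.46601… → S = 46.6%
(the 1/255 factors cancel in S and H, so raw channel differences can be used)
Max is B' → H = 60 × ((R-G)/Δ + 4) = 60 × ((68-55)/96 + 4)
  13/96 + 4 = 0.1354… + 4 = 4.1354…
  H = 60 × 4.1354… = 248.125° → H = 248.1°
= HSL(248.1°, 46.6%, 40.4%)


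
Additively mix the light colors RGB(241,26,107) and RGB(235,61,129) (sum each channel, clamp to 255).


Additive: each channel = min(255, C₁+C₂)
R: 241+235 = 476 → 255
G: 26+61 = 87 → 87
B: 107+129 = 236 → 236
= RGB(255, 87, 236)


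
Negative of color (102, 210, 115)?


Invert: (255-R, 255-G, 255-B)
R: 255-102 = 153
G: 255-210 = 45
B: 255-115 = 140
= RGB(153, 45, 140)


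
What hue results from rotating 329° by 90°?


New hue = (H + rotation) mod 360
New hue = (329 + 90) mod 360
= 419 mod 360
= 59°


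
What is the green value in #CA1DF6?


Color: #CA1DF6
R = CA = 202
G = 1D = 29
B = F6 = 246
Green = 29


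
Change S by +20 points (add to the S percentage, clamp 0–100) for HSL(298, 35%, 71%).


Original S = 35%
Adjustment = +20 percentage points
New S = 35 + (20) = 55
Clamp to [0, 100] → 55
= HSL(298°, 55%, 71%)


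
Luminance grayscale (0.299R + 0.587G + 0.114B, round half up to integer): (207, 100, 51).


Gray = 0.299×R + 0.587×G + 0.114×B
Gray = 0.299×207 + 0.587×100 + 0.114×51
Gray = 61.893 + 58.700 + 5.814
Gray = 126.407 → round half up → 126
Gray = 126


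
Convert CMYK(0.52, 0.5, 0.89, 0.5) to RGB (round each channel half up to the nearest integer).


R = 255 × (1-C) × (1-K) = 255 × 0.48 × 0.50 = 61.2 → 61
G = 255 × (1-M) × (1-K) = 255 × 0.50 × 0.50 = 63.75 → 64
B = 255 × (1-Y) × (1-K) = 255 × 0.11 × 0.50 = 14.025 → 14
= RGB(61, 64, 14)


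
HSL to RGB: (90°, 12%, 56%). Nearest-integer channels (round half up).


H=90°, S=0.12, L=0.56
C = (1-|2L-1|)×S = (1-|0.12|)×0.12 = 0.1056
H' = H/60 = 90/60 ≈ 1.5000; X = C×(1-|H' mod 2 - 1|) = 0.0528
m = L - C/2 = 0.56 - 0.0528 = 0.5072
Sector ⌊H'⌋ = 1 → (R',G',B') = (0.0528, 0.1056, 0.0)
RGB = ((R'+m)×255, (G'+m)×255, (B'+m)×255) = (142.8, 156.264, 129.336)
Round half up → RGB(143, 156, 129)


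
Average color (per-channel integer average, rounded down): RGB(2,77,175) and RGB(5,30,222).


Midpoint: each channel = ⌊(C₁+C₂)/2⌋
R: ⌊(2+5)/2⌋ = 3
G: ⌊(77+30)/2⌋ = 53
B: ⌊(175+222)/2⌋ = 198
= RGB(3, 53, 198)


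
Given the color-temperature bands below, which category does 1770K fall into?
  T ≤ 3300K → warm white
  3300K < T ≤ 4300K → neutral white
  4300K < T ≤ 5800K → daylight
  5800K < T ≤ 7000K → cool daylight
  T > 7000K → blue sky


Temperature: 1770K
1770K ≤ 3300K → warm white
Classification: warm white


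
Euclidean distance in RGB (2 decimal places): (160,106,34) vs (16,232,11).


d = √[(R₁-R₂)² + (G₁-G₂)² + (B₁-B₂)²]
d = √[(160-16)² + (106-232)² + (34-11)²]
d = √[20736 + 15876 + 529]
d = √37141
d ≈ 192.72


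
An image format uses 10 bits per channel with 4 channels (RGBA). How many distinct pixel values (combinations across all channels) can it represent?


Total bits = 10 bits/channel × 4 channels = 40 bits
Distinct pixel values = 2^40
= 1,099,511,627,776 pixel values


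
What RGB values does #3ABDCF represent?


3A → 58 (R)
BD → 189 (G)
CF → 207 (B)
= RGB(58, 189, 207)


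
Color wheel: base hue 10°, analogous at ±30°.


Base hue: 10°
Left analog: (10 - 30) mod 360 = 340°
Right analog: (10 + 30) mod 360 = 40°
Analogous hues = 340° and 40°


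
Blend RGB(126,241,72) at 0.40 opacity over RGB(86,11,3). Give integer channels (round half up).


C = α×F + (1-α)×B, with 1-α = 0.60
R: 0.40×126 + 0.60×86 = 50.40 + 51.60 = 102.00 → 102
G: 0.40×241 + 0.60×11 = 96.40 + 6.60 = 103.00 → 103
B: 0.40×72 + 0.60×3 = 28.80 + 1.80 = 30.60 → 31
= RGB(102, 103, 31)


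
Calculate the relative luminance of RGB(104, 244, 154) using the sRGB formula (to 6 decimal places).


Linearize each channel (sRGB transfer function): c = v/255; c_lin = c/12.92 if c ≤ 0.04045, else ((c+0.055)/1.055)^2.4
  R: 104/255 ≈ 0.407843 > 0.04045 → ((0.407843+0.055)/1.055)^2.4 ≈ 0.138432
  G: 244/255 ≈ 0.956863 > 0.04045 → ((0.956863+0.055)/1.055)^2.4 ≈ 0.904661
  B: 154/255 ≈ 0.603922 > 0.04045 → ((0.603922+0.055)/1.055)^2.4 ≈ 0.323143
R_lin = 0.138432, G_lin = 0.904661, B_lin = 0.323143
L = 0.2126×R + 0.7152×G + 0.0722×B
L = 0.2126×0.138432 + 0.7152×0.904661 + 0.0722×0.323143
L ≈ 0.699775


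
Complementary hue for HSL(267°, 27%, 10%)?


Complement = opposite side of color wheel = hue + 180°
H' = (267 + 180) mod 360 = 87°
S and L unchanged.
= HSL(87°, 27%, 10%)


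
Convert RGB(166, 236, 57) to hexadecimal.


R = 166 → A6 (hex)
G = 236 → EC (hex)
B = 57 → 39 (hex)
Hex = #A6EC39


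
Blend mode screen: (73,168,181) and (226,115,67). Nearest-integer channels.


Screen: C = 255 - (255-A)×(255-B)/255, rounded to nearest integer
R: 255 - (255-73)×(255-226)/255 = 255 - 5278/255 ≈ 255 - 20.698 = 234.302 → 234
G: 255 - (255-168)×(255-115)/255 = 255 - 12180/255 ≈ 255 - 47.765 = 207.235 → 207
B: 255 - (255-181)×(255-67)/255 = 255 - 13912/255 ≈ 255 - 54.557 = 200.443 → 200
= RGB(234, 207, 200)


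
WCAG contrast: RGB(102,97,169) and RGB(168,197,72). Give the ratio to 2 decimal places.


Linearize each sRGB channel c=v/255: c/12.92 if c ≤ 0.04045 else ((c+0.055)/1.055)^2.4
L = 0.2126×R_lin + 0.7152×G_lin + 0.0722×B_lin
Color 1 (102,97,169):
  R=102: 102/255≈0.4000 > 0.04045 → ((0.4000+0.055)/1.055)^2.4 ≈ 0.13287
  G=97: 97/255≈0.3804 > 0.04045 → ((0.3804+0.055)/1.055)^2.4 ≈ 0.11954
  B=169: 169/255≈0.6627 > 0.04045 → ((0.6627+0.055)/1.055)^2.4 ≈ 0.39676
  L1 = 0.2126×0.13287 + 0.7152×0.11954 + 0.0722×0.39676 ≈ 0.14239
Color 2 (168,197,72):
  R=168: 168/255≈0.6588 > 0.04045 → ((0.6588+0.055)/1.055)^2.4 ≈ 0.39157
  G=197: 197/255≈0.7725 > 0.04045 → ((0.7725+0.055)/1.055)^2.4 ≈ 0.55834
  B=72: 72/255≈0.2824 > 0.04045 → ((0.2824+0.055)/1.055)^2.4 ≈ 0.06480
  L2 = 0.2126×0.39157 + 0.7152×0.55834 + 0.0722×0.06480 ≈ 0.48725
Lighter = 0.48725, Darker = 0.14239
Ratio = (L_lighter + 0.05) / (L_darker + 0.05)
Ratio = (0.48725 + 0.05) / (0.14239 + 0.05) = 0.53725 / 0.19239 ≈ 2.7926
Ratio ≈ 2.79:1


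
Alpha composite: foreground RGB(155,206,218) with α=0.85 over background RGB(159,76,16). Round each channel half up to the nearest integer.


C = α×F + (1-α)×B, with 1-α = 0.15
R: 0.85×155 + 0.15×159 = 131.75 + 23.85 = 155.60 → 156
G: 0.85×206 + 0.15×76 = 175.10 + 11.40 = 186.50 → 187
B: 0.85×218 + 0.15×16 = 185.30 + 2.40 = 187.70 → 188
= RGB(156, 187, 188)


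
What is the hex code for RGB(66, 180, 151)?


R = 66 → 42 (hex)
G = 180 → B4 (hex)
B = 151 → 97 (hex)
Hex = #42B497


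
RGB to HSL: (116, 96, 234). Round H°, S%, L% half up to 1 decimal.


Normalize: R'=116/255≈0.4549, G'=96/255≈0.3765, B'=234/255≈0.9176
Max=234/255, Min=96/255, Δ=Max-Min=138/255
L = (Max+Min)/2 = (234+96)/510 = 330/510 = 0.64705… → L = 64.7%
L > 0.5 → S = Δ/(2-Max-Min) = 138/(510-234-96) = 138/180 = 0.76666… → S = 76.7%
(the 1/255 factors cancel in S and H, so raw channel differences can be used)
Max is B' → H = 60 × ((R-G)/Δ + 4) = 60 × ((116-96)/138 + 4)
  20/138 + 4 = 0.1449… + 4 = 4.1449…
  H = 60 × 4.1449… = 248.695…° → H = 248.7°
= HSL(248.7°, 76.7%, 64.7%)


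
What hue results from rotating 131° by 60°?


New hue = (H + rotation) mod 360
New hue = (131 + 60) mod 360
= 191 mod 360
= 191°


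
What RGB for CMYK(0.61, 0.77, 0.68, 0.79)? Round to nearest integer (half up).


R = 255 × (1-C) × (1-K) = 255 × 0.39 × 0.21 = 20.8845 → 21
G = 255 × (1-M) × (1-K) = 255 × 0.23 × 0.21 = 12.3165 → 12
B = 255 × (1-Y) × (1-K) = 255 × 0.32 × 0.21 = 17.136 → 17
= RGB(21, 12, 17)


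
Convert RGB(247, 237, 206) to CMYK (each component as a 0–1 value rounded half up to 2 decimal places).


R'=247/255≈0.9686, G'=237/255≈0.9294, B'=206/255≈0.8078
K = 1 - max(R',G',B') = 1 - 247/255 = 8/255 = 0.03137… → 0.03
(1-R'-K)/(1-K) simplifies to (max-R)/max with max = 247:
C = (247-247)/247 = 0/247 = 0 → 0.00
M = (247-237)/247 = 10/247 = 0.04048… → 0.04
Y = (247-206)/247 = 41/247 = 0.16599… → 0.17
= CMYK(0.00, 0.04, 0.17, 0.03)


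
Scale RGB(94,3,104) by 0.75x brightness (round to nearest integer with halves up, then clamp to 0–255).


Multiply each channel by 0.75, round half up, clamp to [0, 255]
R: 94×0.75 = 70.5 → round → 71
G: 3×0.75 = 2.25 → round → 2
B: 104×0.75 = 78
= RGB(71, 2, 78)


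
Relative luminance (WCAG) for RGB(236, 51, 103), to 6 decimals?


Linearize each channel (sRGB transfer function): c = v/255; c_lin = c/12.92 if c ≤ 0.04045, else ((c+0.055)/1.055)^2.4
  R: 236/255 ≈ 0.925490 > 0.04045 → ((0.925490+0.055)/1.055)^2.4 ≈ 0.838799
  G: 51/255 ≈ 0.200000 > 0.04045 → ((0.200000+0.055)/1.055)^2.4 ≈ 0.033105
  B: 103/255 ≈ 0.403922 > 0.04045 → ((0.403922+0.055)/1.055)^2.4 ≈ 0.135633
R_lin = 0.838799, G_lin = 0.033105, B_lin = 0.135633
L = 0.2126×R + 0.7152×G + 0.0722×B
L = 0.2126×0.838799 + 0.7152×0.033105 + 0.0722×0.135633
L ≈ 0.211798


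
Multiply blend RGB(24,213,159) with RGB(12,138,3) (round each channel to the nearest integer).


Multiply: C = A×B/255, rounded to nearest integer
R: 24×12/255 = 288/255 ≈ 1.129 → 1
G: 213×138/255 = 29394/255 ≈ 115.271 → 115
B: 159×3/255 = 477/255 ≈ 1.871 → 2
= RGB(1, 115, 2)


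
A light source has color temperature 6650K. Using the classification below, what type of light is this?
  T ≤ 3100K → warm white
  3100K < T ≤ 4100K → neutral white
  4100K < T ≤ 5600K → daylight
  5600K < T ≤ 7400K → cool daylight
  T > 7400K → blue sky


Temperature: 6650K
5600K < 6650K ≤ 7400K → cool daylight
Classification: cool daylight
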